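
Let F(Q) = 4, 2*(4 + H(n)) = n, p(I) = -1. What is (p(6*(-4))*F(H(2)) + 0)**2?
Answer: 16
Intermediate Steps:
H(n) = -4 + n/2
(p(6*(-4))*F(H(2)) + 0)**2 = (-1*4 + 0)**2 = (-4 + 0)**2 = (-4)**2 = 16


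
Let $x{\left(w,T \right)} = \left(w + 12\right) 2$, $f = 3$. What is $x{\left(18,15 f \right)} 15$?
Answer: $900$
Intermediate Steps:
$x{\left(w,T \right)} = 24 + 2 w$ ($x{\left(w,T \right)} = \left(12 + w\right) 2 = 24 + 2 w$)
$x{\left(18,15 f \right)} 15 = \left(24 + 2 \cdot 18\right) 15 = \left(24 + 36\right) 15 = 60 \cdot 15 = 900$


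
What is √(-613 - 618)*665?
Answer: 665*I*√1231 ≈ 23332.0*I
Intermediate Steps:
√(-613 - 618)*665 = √(-1231)*665 = (I*√1231)*665 = 665*I*√1231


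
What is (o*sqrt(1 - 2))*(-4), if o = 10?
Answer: -40*I ≈ -40.0*I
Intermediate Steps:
(o*sqrt(1 - 2))*(-4) = (10*sqrt(1 - 2))*(-4) = (10*sqrt(-1))*(-4) = (10*I)*(-4) = -40*I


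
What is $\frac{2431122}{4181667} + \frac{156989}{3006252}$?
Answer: $\frac{2655013698469}{4190381594028} \approx 0.6336$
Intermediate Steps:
$\frac{2431122}{4181667} + \frac{156989}{3006252} = 2431122 \cdot \frac{1}{4181667} + 156989 \cdot \frac{1}{3006252} = \frac{810374}{1393889} + \frac{156989}{3006252} = \frac{2655013698469}{4190381594028}$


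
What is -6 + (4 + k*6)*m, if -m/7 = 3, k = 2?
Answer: -342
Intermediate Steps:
m = -21 (m = -7*3 = -21)
-6 + (4 + k*6)*m = -6 + (4 + 2*6)*(-21) = -6 + (4 + 12)*(-21) = -6 + 16*(-21) = -6 - 336 = -342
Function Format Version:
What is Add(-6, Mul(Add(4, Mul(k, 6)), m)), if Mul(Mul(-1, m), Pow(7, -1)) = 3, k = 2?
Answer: -342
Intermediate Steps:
m = -21 (m = Mul(-7, 3) = -21)
Add(-6, Mul(Add(4, Mul(k, 6)), m)) = Add(-6, Mul(Add(4, Mul(2, 6)), -21)) = Add(-6, Mul(Add(4, 12), -21)) = Add(-6, Mul(16, -21)) = Add(-6, -336) = -342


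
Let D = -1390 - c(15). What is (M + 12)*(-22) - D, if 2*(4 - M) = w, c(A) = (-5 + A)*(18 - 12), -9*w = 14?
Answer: 9728/9 ≈ 1080.9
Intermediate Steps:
w = -14/9 (w = -⅑*14 = -14/9 ≈ -1.5556)
c(A) = -30 + 6*A (c(A) = (-5 + A)*6 = -30 + 6*A)
M = 43/9 (M = 4 - ½*(-14/9) = 4 + 7/9 = 43/9 ≈ 4.7778)
D = -1450 (D = -1390 - (-30 + 6*15) = -1390 - (-30 + 90) = -1390 - 1*60 = -1390 - 60 = -1450)
(M + 12)*(-22) - D = (43/9 + 12)*(-22) - 1*(-1450) = (151/9)*(-22) + 1450 = -3322/9 + 1450 = 9728/9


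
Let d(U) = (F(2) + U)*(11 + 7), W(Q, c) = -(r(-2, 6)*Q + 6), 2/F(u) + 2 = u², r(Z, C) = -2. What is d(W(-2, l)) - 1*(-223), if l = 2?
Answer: 61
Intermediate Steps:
F(u) = 2/(-2 + u²)
W(Q, c) = -6 + 2*Q (W(Q, c) = -(-2*Q + 6) = -(6 - 2*Q) = -6 + 2*Q)
d(U) = 18 + 18*U (d(U) = (2/(-2 + 2²) + U)*(11 + 7) = (2/(-2 + 4) + U)*18 = (2/2 + U)*18 = (2*(½) + U)*18 = (1 + U)*18 = 18 + 18*U)
d(W(-2, l)) - 1*(-223) = (18 + 18*(-6 + 2*(-2))) - 1*(-223) = (18 + 18*(-6 - 4)) + 223 = (18 + 18*(-10)) + 223 = (18 - 180) + 223 = -162 + 223 = 61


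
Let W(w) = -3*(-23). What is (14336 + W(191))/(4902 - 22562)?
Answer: -2881/3532 ≈ -0.81569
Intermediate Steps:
W(w) = 69
(14336 + W(191))/(4902 - 22562) = (14336 + 69)/(4902 - 22562) = 14405/(-17660) = 14405*(-1/17660) = -2881/3532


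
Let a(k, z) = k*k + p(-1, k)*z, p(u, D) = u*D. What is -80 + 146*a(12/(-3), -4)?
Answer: -80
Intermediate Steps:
p(u, D) = D*u
a(k, z) = k² - k*z (a(k, z) = k*k + (k*(-1))*z = k² + (-k)*z = k² - k*z)
-80 + 146*a(12/(-3), -4) = -80 + 146*((12/(-3))*(12/(-3) - 1*(-4))) = -80 + 146*((12*(-⅓))*(12*(-⅓) + 4)) = -80 + 146*(-4*(-4 + 4)) = -80 + 146*(-4*0) = -80 + 146*0 = -80 + 0 = -80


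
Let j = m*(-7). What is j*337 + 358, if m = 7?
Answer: -16155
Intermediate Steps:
j = -49 (j = 7*(-7) = -49)
j*337 + 358 = -49*337 + 358 = -16513 + 358 = -16155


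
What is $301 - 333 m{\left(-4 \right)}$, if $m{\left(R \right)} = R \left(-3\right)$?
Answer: $-3695$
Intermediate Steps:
$m{\left(R \right)} = - 3 R$
$301 - 333 m{\left(-4 \right)} = 301 - 333 \left(\left(-3\right) \left(-4\right)\right) = 301 - 3996 = -3695$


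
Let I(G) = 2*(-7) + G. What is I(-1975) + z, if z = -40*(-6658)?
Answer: 264331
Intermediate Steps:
I(G) = -14 + G
z = 266320
I(-1975) + z = (-14 - 1975) + 266320 = -1989 + 266320 = 264331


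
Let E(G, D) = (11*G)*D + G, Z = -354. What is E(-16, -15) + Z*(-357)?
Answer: 129002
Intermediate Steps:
E(G, D) = G + 11*D*G (E(G, D) = 11*D*G + G = G + 11*D*G)
E(-16, -15) + Z*(-357) = -16*(1 + 11*(-15)) - 354*(-357) = -16*(1 - 165) + 126378 = -16*(-164) + 126378 = 2624 + 126378 = 129002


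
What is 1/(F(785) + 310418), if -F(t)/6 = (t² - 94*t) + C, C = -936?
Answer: -1/2938576 ≈ -3.4030e-7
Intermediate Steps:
F(t) = 5616 - 6*t² + 564*t (F(t) = -6*((t² - 94*t) - 936) = -6*(-936 + t² - 94*t) = 5616 - 6*t² + 564*t)
1/(F(785) + 310418) = 1/((5616 - 6*785² + 564*785) + 310418) = 1/((5616 - 6*616225 + 442740) + 310418) = 1/((5616 - 3697350 + 442740) + 310418) = 1/(-3248994 + 310418) = 1/(-2938576) = -1/2938576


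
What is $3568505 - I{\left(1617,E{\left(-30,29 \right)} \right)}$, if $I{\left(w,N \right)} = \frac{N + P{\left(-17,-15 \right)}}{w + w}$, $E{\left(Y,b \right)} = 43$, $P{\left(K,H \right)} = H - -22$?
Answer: $\frac{5770272560}{1617} \approx 3.5685 \cdot 10^{6}$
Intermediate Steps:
$P{\left(K,H \right)} = 22 + H$ ($P{\left(K,H \right)} = H + 22 = 22 + H$)
$I{\left(w,N \right)} = \frac{7 + N}{2 w}$ ($I{\left(w,N \right)} = \frac{N + \left(22 - 15\right)}{w + w} = \frac{N + 7}{2 w} = \left(7 + N\right) \frac{1}{2 w} = \frac{7 + N}{2 w}$)
$3568505 - I{\left(1617,E{\left(-30,29 \right)} \right)} = 3568505 - \frac{7 + 43}{2 \cdot 1617} = 3568505 - \frac{1}{2} \cdot \frac{1}{1617} \cdot 50 = 3568505 - \frac{25}{1617} = \frac{5770272560}{1617}$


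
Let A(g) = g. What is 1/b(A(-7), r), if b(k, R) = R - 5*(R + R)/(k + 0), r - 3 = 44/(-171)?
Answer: 171/1139 ≈ 0.15013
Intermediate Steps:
r = 469/171 (r = 3 + 44/(-171) = 3 + 44*(-1/171) = 3 - 44/171 = 469/171 ≈ 2.7427)
b(k, R) = R - 10*R/k (b(k, R) = R - 5*2*R/k = R - 10*R/k)
1/b(A(-7), r) = 1/((469/171)*(-10 - 7)/(-7)) = 1/((469/171)*(-⅐)*(-17)) = 1/(1139/171) = 171/1139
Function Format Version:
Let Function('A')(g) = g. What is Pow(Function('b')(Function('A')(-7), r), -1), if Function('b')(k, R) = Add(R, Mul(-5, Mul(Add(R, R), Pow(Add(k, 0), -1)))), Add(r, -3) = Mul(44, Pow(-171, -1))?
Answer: Rational(171, 1139) ≈ 0.15013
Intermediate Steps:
r = Rational(469, 171) (r = Add(3, Mul(44, Pow(-171, -1))) = Add(3, Mul(44, Rational(-1, 171))) = Add(3, Rational(-44, 171)) = Rational(469, 171) ≈ 2.7427)
Function('b')(k, R) = Add(R, Mul(-10, R, Pow(k, -1))) (Function('b')(k, R) = Add(R, Mul(-5, Mul(Mul(2, R), Pow(k, -1)))) = Add(R, Mul(-5, Mul(2, R, Pow(k, -1)))) = Add(R, Mul(-10, R, Pow(k, -1))))
Pow(Function('b')(Function('A')(-7), r), -1) = Pow(Mul(Rational(469, 171), Pow(-7, -1), Add(-10, -7)), -1) = Pow(Mul(Rational(469, 171), Rational(-1, 7), -17), -1) = Pow(Rational(1139, 171), -1) = Rational(171, 1139)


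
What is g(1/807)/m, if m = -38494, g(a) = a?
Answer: -1/31064658 ≈ -3.2191e-8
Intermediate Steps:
g(1/807)/m = 1/(807*(-38494)) = (1/807)*(-1/38494) = -1/31064658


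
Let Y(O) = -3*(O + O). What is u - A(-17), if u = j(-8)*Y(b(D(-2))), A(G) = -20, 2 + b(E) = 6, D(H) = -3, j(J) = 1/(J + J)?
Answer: 43/2 ≈ 21.500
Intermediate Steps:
j(J) = 1/(2*J)
b(E) = 4 (b(E) = -2 + 6 = 4)
Y(O) = -6*O
u = 3/2 (u = ((1/2)/(-8))*(-6*4) = ((1/2)*(-1/8))*(-24) = -1/16*(-24) = 3/2 ≈ 1.5000)
u - A(-17) = 3/2 - 1*(-20) = 3/2 + 20 = 43/2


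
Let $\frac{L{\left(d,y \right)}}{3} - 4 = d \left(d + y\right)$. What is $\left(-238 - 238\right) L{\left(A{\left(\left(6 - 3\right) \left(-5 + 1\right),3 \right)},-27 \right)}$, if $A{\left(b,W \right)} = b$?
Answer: $-674016$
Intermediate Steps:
$L{\left(d,y \right)} = 12 + 3 d \left(d + y\right)$
$\left(-238 - 238\right) L{\left(A{\left(\left(6 - 3\right) \left(-5 + 1\right),3 \right)},-27 \right)} = \left(-238 - 238\right) \left(12 + 3 \left(\left(6 - 3\right) \left(-5 + 1\right)\right)^{2} + 3 \left(6 - 3\right) \left(-5 + 1\right) \left(-27\right)\right) = - 476 \left(12 + 3 \left(3 \left(-4\right)\right)^{2} + 3 \cdot 3 \left(-4\right) \left(-27\right)\right) = - 476 \left(12 + 3 \left(-12\right)^{2} + 3 \left(-12\right) \left(-27\right)\right) = - 476 \left(12 + 3 \cdot 144 + 972\right) = - 476 \left(12 + 432 + 972\right) = \left(-476\right) 1416 = -674016$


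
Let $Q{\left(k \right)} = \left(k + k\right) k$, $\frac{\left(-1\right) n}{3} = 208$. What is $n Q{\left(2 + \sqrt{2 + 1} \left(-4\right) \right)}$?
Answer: $-64896 + 19968 \sqrt{3} \approx -30310.0$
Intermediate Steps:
$n = -624$ ($n = \left(-3\right) 208 = -624$)
$Q{\left(k \right)} = 2 k^{2}$ ($Q{\left(k \right)} = 2 k k = 2 k^{2}$)
$n Q{\left(2 + \sqrt{2 + 1} \left(-4\right) \right)} = - 624 \cdot 2 \left(2 + \sqrt{2 + 1} \left(-4\right)\right)^{2} = - 624 \cdot 2 \left(2 + \sqrt{3} \left(-4\right)\right)^{2} = - 624 \cdot 2 \left(2 - 4 \sqrt{3}\right)^{2} = - 1248 \left(2 - 4 \sqrt{3}\right)^{2}$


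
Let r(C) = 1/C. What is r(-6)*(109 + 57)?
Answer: -83/3 ≈ -27.667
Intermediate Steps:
r(C) = 1/C
r(-6)*(109 + 57) = (109 + 57)/(-6) = -⅙*166 = -83/3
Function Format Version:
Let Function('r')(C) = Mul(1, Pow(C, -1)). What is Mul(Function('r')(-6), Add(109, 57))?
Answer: Rational(-83, 3) ≈ -27.667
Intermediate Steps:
Function('r')(C) = Pow(C, -1)
Mul(Function('r')(-6), Add(109, 57)) = Mul(Pow(-6, -1), Add(109, 57)) = Mul(Rational(-1, 6), 166) = Rational(-83, 3)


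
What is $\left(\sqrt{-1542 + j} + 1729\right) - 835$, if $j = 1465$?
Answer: $894 + i \sqrt{77} \approx 894.0 + 8.775 i$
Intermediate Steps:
$\left(\sqrt{-1542 + j} + 1729\right) - 835 = \left(\sqrt{-1542 + 1465} + 1729\right) - 835 = \left(\sqrt{-77} + 1729\right) + \left(-929 + 94\right) = \left(i \sqrt{77} + 1729\right) - 835 = \left(1729 + i \sqrt{77}\right) - 835 = 894 + i \sqrt{77}$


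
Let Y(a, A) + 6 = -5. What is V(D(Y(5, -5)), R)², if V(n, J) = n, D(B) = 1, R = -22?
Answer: 1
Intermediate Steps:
Y(a, A) = -11 (Y(a, A) = -6 - 5 = -11)
V(D(Y(5, -5)), R)² = 1² = 1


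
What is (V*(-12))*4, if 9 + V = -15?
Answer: 1152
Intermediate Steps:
V = -24 (V = -9 - 15 = -24)
(V*(-12))*4 = -24*(-12)*4 = 288*4 = 1152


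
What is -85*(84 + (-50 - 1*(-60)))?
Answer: -7990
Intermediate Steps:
-85*(84 + (-50 - 1*(-60))) = -85*(84 + (-50 + 60)) = -85*(84 + 10) = -85*94 = -7990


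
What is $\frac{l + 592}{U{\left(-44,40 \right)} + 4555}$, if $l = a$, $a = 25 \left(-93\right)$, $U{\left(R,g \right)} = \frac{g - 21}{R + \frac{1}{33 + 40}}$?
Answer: $- \frac{292877}{769722} \approx -0.3805$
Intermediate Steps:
$U{\left(R,g \right)} = \frac{-21 + g}{\frac{1}{73} + R}$ ($U{\left(R,g \right)} = \frac{-21 + g}{R + \frac{1}{73}} = \frac{-21 + g}{\frac{1}{73} + R}$)
$a = -2325$
$l = -2325$
$\frac{l + 592}{U{\left(-44,40 \right)} + 4555} = \frac{-2325 + 592}{\frac{73 \left(-21 + 40\right)}{1 + 73 \left(-44\right)} + 4555} = - \frac{1733}{73 \frac{1}{1 - 3212} \cdot 19 + 4555} = - \frac{1733}{73 \frac{1}{-3211} \cdot 19 + 4555} = - \frac{1733}{73 \left(- \frac{1}{3211}\right) 19 + 4555} = - \frac{1733}{- \frac{73}{169} + 4555} = - \frac{1733}{\frac{769722}{169}} = \left(-1733\right) \frac{169}{769722} = - \frac{292877}{769722}$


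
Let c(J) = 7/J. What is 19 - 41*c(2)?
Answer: -249/2 ≈ -124.50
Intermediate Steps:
19 - 41*c(2) = 19 - 287/2 = -249/2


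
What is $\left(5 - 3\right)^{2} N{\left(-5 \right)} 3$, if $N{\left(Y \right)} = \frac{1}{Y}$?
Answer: $- \frac{12}{5} \approx -2.4$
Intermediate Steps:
$\left(5 - 3\right)^{2} N{\left(-5 \right)} 3 = \frac{\left(5 - 3\right)^{2}}{-5} \cdot 3 = 2^{2} \left(- \frac{1}{5}\right) 3 = 4 \left(- \frac{1}{5}\right) 3 = \left(- \frac{4}{5}\right) 3 = - \frac{12}{5}$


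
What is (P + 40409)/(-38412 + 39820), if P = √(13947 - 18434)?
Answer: 40409/1408 + I*√4487/1408 ≈ 28.7 + 0.047575*I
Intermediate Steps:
P = I*√4487 (P = √(-4487) = I*√4487 ≈ 66.985*I)
(P + 40409)/(-38412 + 39820) = (I*√4487 + 40409)/(-38412 + 39820) = (40409 + I*√4487)/1408 = (40409 + I*√4487)*(1/1408) = 40409/1408 + I*√4487/1408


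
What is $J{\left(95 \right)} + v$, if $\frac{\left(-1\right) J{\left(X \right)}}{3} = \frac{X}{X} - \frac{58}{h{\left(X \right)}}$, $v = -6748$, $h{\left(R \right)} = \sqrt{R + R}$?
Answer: $-6751 + \frac{87 \sqrt{190}}{95} \approx -6738.4$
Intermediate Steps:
$h{\left(R \right)} = \sqrt{2} \sqrt{R}$ ($h{\left(R \right)} = \sqrt{2 R} = \sqrt{2} \sqrt{R}$)
$J{\left(X \right)} = -3 + \frac{87 \sqrt{2}}{\sqrt{X}}$ ($J{\left(X \right)} = - 3 \left(\frac{X}{X} - \frac{58}{\sqrt{2} \sqrt{X}}\right) = - 3 \left(1 - 58 \frac{\sqrt{2}}{2 \sqrt{X}}\right) = - 3 \left(1 - \frac{29 \sqrt{2}}{\sqrt{X}}\right) = -3 + \frac{87 \sqrt{2}}{\sqrt{X}}$)
$J{\left(95 \right)} + v = \left(-3 + \frac{87 \sqrt{2}}{\sqrt{95}}\right) - 6748 = \left(-3 + 87 \sqrt{2} \frac{\sqrt{95}}{95}\right) - 6748 = \left(-3 + \frac{87 \sqrt{190}}{95}\right) - 6748 = -6751 + \frac{87 \sqrt{190}}{95}$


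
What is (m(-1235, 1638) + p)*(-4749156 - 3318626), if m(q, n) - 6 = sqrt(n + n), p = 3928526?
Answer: -31694539756024 - 48406692*sqrt(91) ≈ -3.1695e+13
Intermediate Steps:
m(q, n) = 6 + sqrt(2)*sqrt(n) (m(q, n) = 6 + sqrt(n + n) = 6 + sqrt(2*n) = 6 + sqrt(2)*sqrt(n))
(m(-1235, 1638) + p)*(-4749156 - 3318626) = ((6 + sqrt(2)*sqrt(1638)) + 3928526)*(-4749156 - 3318626) = ((6 + sqrt(2)*(3*sqrt(182))) + 3928526)*(-8067782) = ((6 + 6*sqrt(91)) + 3928526)*(-8067782) = (3928532 + 6*sqrt(91))*(-8067782) = -31694539756024 - 48406692*sqrt(91)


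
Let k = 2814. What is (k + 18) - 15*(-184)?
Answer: 5592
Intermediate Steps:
(k + 18) - 15*(-184) = (2814 + 18) - 15*(-184) = 2832 + 2760 = 5592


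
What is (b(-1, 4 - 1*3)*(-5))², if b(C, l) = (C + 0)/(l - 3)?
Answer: 25/4 ≈ 6.2500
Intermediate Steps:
b(C, l) = C/(-3 + l)
(b(-1, 4 - 1*3)*(-5))² = (-1/(-3 + (4 - 1*3))*(-5))² = (-1/(-3 + (4 - 3))*(-5))² = (-1/(-3 + 1)*(-5))² = (-1/(-2)*(-5))² = (-1*(-½)*(-5))² = ((½)*(-5))² = (-5/2)² = 25/4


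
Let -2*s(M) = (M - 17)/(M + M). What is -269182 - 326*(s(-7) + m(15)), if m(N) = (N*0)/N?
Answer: -1882318/7 ≈ -2.6890e+5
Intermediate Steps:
s(M) = -(-17 + M)/(4*M) (s(M) = -(M - 17)/(2*(M + M)) = -(-17 + M)/(2*(2*M)) = -(-17 + M)*1/(2*M)/2 = -(-17 + M)/(4*M))
m(N) = 0 (m(N) = 0/N = 0)
-269182 - 326*(s(-7) + m(15)) = -269182 - 326*((¼)*(17 - 1*(-7))/(-7) + 0) = -269182 - 326*((¼)*(-⅐)*(17 + 7) + 0) = -269182 - 326*((¼)*(-⅐)*24 + 0) = -269182 - 326*(-6/7 + 0) = -269182 - 326*(-6/7) = -269182 + 1956/7 = -1882318/7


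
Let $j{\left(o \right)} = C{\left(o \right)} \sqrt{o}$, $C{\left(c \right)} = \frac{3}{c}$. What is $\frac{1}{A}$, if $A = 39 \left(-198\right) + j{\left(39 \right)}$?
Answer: $- \frac{33462}{258393563} - \frac{\sqrt{39}}{775180689} \approx -0.00012951$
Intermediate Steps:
$j{\left(o \right)} = \frac{3}{\sqrt{o}}$ ($j{\left(o \right)} = \frac{3}{o} \sqrt{o} = \frac{3}{\sqrt{o}}$)
$A = -7722 + \frac{\sqrt{39}}{13}$ ($A = 39 \left(-198\right) + \frac{3}{\sqrt{39}} = -7722 + 3 \frac{\sqrt{39}}{39} = -7722 + \frac{\sqrt{39}}{13} \approx -7721.5$)
$\frac{1}{A} = \frac{1}{-7722 + \frac{\sqrt{39}}{13}}$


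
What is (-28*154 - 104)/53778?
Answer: -736/8963 ≈ -0.082115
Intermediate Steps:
(-28*154 - 104)/53778 = (-4312 - 104)*(1/53778) = -4416*1/53778 = -736/8963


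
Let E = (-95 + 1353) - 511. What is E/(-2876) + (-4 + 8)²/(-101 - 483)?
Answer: -60283/209948 ≈ -0.28713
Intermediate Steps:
E = 747 (E = 1258 - 511 = 747)
E/(-2876) + (-4 + 8)²/(-101 - 483) = 747/(-2876) + (-4 + 8)²/(-101 - 483) = 747*(-1/2876) + 4²/(-584) = -747/2876 + 16*(-1/584) = -747/2876 - 2/73 = -60283/209948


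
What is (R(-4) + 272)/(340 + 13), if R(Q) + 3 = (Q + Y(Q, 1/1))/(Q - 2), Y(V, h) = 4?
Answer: 269/353 ≈ 0.76204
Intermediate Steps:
R(Q) = -3 + (4 + Q)/(-2 + Q) (R(Q) = -3 + (Q + 4)/(Q - 2) = -3 + (4 + Q)/(-2 + Q))
(R(-4) + 272)/(340 + 13) = (2*(5 - 1*(-4))/(-2 - 4) + 272)/(340 + 13) = (2*(5 + 4)/(-6) + 272)/353 = (2*(-⅙)*9 + 272)*(1/353) = (-3 + 272)*(1/353) = 269*(1/353) = 269/353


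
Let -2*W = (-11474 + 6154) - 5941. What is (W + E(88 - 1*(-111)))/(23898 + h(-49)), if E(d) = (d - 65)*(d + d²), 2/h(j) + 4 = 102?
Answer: 523205389/2342006 ≈ 223.40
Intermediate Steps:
h(j) = 1/49 (h(j) = 2/(-4 + 102) = 2/98 = 2*(1/98) = 1/49)
W = 11261/2 (W = -((-11474 + 6154) - 5941)/2 = -(-5320 - 5941)/2 = -½*(-11261) = 11261/2 ≈ 5630.5)
E(d) = (-65 + d)*(d + d²)
(W + E(88 - 1*(-111)))/(23898 + h(-49)) = (11261/2 + (88 - 1*(-111))*(-65 + (88 - 1*(-111))² - 64*(88 - 1*(-111))))/(23898 + 1/49) = (11261/2 + (88 + 111)*(-65 + (88 + 111)² - 64*(88 + 111)))/(1171003/49) = (11261/2 + 199*(-65 + 199² - 64*199))*(49/1171003) = (11261/2 + 199*(-65 + 39601 - 12736))*(49/1171003) = (11261/2 + 199*26800)*(49/1171003) = (11261/2 + 5333200)*(49/1171003) = (10677661/2)*(49/1171003) = 523205389/2342006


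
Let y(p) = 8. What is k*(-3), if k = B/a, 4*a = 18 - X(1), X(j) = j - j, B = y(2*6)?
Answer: -16/3 ≈ -5.3333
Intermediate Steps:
B = 8
X(j) = 0
a = 9/2 (a = (18 - 1*0)/4 = (18 + 0)/4 = (1/4)*18 = 9/2 ≈ 4.5000)
k = 16/9 (k = 8/(9/2) = 8*(2/9) = 16/9 ≈ 1.7778)
k*(-3) = (16/9)*(-3) = -16/3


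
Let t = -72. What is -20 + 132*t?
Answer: -9524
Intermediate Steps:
-20 + 132*t = -20 + 132*(-72) = -20 - 9504 = -9524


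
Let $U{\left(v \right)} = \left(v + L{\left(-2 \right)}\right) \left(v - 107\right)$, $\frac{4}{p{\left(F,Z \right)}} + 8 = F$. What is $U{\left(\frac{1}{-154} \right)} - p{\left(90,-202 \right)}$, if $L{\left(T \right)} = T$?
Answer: $\frac{208725019}{972356} \approx 214.66$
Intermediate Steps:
$p{\left(F,Z \right)} = \frac{4}{-8 + F}$
$U{\left(v \right)} = \left(-107 + v\right) \left(-2 + v\right)$ ($U{\left(v \right)} = \left(v - 2\right) \left(v - 107\right) = \left(-2 + v\right) \left(-107 + v\right) = \left(-107 + v\right) \left(-2 + v\right)$)
$U{\left(\frac{1}{-154} \right)} - p{\left(90,-202 \right)} = \left(214 + \left(\frac{1}{-154}\right)^{2} - \frac{109}{-154}\right) - \frac{4}{-8 + 90} = \left(214 + \left(- \frac{1}{154}\right)^{2} - - \frac{109}{154}\right) - \frac{4}{82} = \left(214 + \frac{1}{23716} + \frac{109}{154}\right) - 4 \cdot \frac{1}{82} = \frac{5092011}{23716} - \frac{2}{41} = \frac{208725019}{972356}$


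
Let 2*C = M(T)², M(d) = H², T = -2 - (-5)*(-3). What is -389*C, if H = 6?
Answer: -252072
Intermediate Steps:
T = -17 (T = -2 - 1*15 = -2 - 15 = -17)
M(d) = 36 (M(d) = 6² = 36)
C = 648 (C = (½)*36² = (½)*1296 = 648)
-389*C = -389*648 = -252072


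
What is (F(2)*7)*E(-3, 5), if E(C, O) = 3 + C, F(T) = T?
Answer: 0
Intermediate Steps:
(F(2)*7)*E(-3, 5) = (2*7)*(3 - 3) = 14*0 = 0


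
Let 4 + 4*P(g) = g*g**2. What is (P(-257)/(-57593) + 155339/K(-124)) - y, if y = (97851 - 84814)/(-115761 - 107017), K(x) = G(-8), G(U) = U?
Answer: -992750326648273/51321813416 ≈ -19344.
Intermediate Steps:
K(x) = -8
P(g) = -1 + g**3/4 (P(g) = -1 + (g*g**2)/4 = -1 + g**3/4)
y = -13037/222778 (y = 13037/(-222778) = 13037*(-1/222778) = -13037/222778 ≈ -0.058520)
(P(-257)/(-57593) + 155339/K(-124)) - y = ((-1 + (1/4)*(-257)**3)/(-57593) + 155339/(-8)) - 1*(-13037/222778) = ((-1 + (1/4)*(-16974593))*(-1/57593) + 155339*(-1/8)) + 13037/222778 = ((-1 - 16974593/4)*(-1/57593) - 155339/8) + 13037/222778 = (-16974597/4*(-1/57593) - 155339/8) + 13037/222778 = (16974597/230372 - 155339/8) + 13037/222778 = -8912489833/460744 + 13037/222778 = -992750326648273/51321813416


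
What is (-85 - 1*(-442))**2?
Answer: 127449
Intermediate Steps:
(-85 - 1*(-442))**2 = (-85 + 442)**2 = 357**2 = 127449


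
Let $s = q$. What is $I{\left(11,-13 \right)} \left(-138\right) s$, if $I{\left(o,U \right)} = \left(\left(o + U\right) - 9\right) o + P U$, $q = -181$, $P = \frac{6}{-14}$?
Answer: $- \frac{20182224}{7} \approx -2.8832 \cdot 10^{6}$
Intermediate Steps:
$P = - \frac{3}{7}$ ($P = 6 \left(- \frac{1}{14}\right) = - \frac{3}{7} \approx -0.42857$)
$s = -181$
$I{\left(o,U \right)} = - \frac{3 U}{7} + o \left(-9 + U + o\right)$ ($I{\left(o,U \right)} = \left(\left(o + U\right) - 9\right) o - \frac{3 U}{7} = \left(\left(U + o\right) - 9\right) o - \frac{3 U}{7} = \left(-9 + U + o\right) o - \frac{3 U}{7} = o \left(-9 + U + o\right) - \frac{3 U}{7} = - \frac{3 U}{7} + o \left(-9 + U + o\right)$)
$I{\left(11,-13 \right)} \left(-138\right) s = \left(11^{2} - 99 - - \frac{39}{7} - 143\right) \left(-138\right) \left(-181\right) = \left(121 - 99 + \frac{39}{7} - 143\right) \left(-138\right) \left(-181\right) = \left(- \frac{808}{7}\right) \left(-138\right) \left(-181\right) = \frac{111504}{7} \left(-181\right) = - \frac{20182224}{7}$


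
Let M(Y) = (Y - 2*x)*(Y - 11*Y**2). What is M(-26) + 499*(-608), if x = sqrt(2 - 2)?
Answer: -109380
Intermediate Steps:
x = 0 (x = sqrt(0) = 0)
M(Y) = Y*(Y - 11*Y**2) (M(Y) = (Y - 2*0)*(Y - 11*Y**2) = (Y + 0)*(Y - 11*Y**2) = Y*(Y - 11*Y**2))
M(-26) + 499*(-608) = (-26)**2*(1 - 11*(-26)) + 499*(-608) = 676*(1 + 286) - 303392 = 676*287 - 303392 = 194012 - 303392 = -109380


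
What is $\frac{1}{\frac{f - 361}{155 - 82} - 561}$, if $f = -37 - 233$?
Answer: $- \frac{73}{41584} \approx -0.0017555$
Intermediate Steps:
$f = -270$ ($f = -37 - 233 = -270$)
$\frac{1}{\frac{f - 361}{155 - 82} - 561} = \frac{1}{\frac{-270 - 361}{155 - 82} - 561} = \frac{1}{- \frac{631}{73} - 561} = \frac{1}{- \frac{41584}{73}} = - \frac{73}{41584}$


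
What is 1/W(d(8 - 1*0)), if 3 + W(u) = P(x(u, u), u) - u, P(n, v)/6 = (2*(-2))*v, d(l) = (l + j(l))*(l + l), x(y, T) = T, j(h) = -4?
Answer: -1/1603 ≈ -0.00062383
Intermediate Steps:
d(l) = 2*l*(-4 + l) (d(l) = (l - 4)*(l + l) = (-4 + l)*(2*l) = 2*l*(-4 + l))
P(n, v) = -24*v (P(n, v) = 6*((2*(-2))*v) = 6*(-4*v) = -24*v)
W(u) = -3 - 25*u (W(u) = -3 + (-24*u - u) = -3 - 25*u)
1/W(d(8 - 1*0)) = 1/(-3 - 50*(8 - 1*0)*(-4 + (8 - 1*0))) = 1/(-3 - 50*(8 + 0)*(-4 + (8 + 0))) = 1/(-3 - 50*8*(-4 + 8)) = 1/(-3 - 50*8*4) = 1/(-3 - 25*64) = 1/(-3 - 1600) = 1/(-1603) = -1/1603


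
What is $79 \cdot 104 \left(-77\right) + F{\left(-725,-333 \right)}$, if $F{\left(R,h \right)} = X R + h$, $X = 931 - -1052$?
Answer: $-2070640$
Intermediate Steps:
$X = 1983$ ($X = 931 + 1052 = 1983$)
$F{\left(R,h \right)} = h + 1983 R$ ($F{\left(R,h \right)} = 1983 R + h = h + 1983 R$)
$79 \cdot 104 \left(-77\right) + F{\left(-725,-333 \right)} = 79 \cdot 104 \left(-77\right) + \left(-333 + 1983 \left(-725\right)\right) = 8216 \left(-77\right) - 1438008 = -632632 - 1438008 = -2070640$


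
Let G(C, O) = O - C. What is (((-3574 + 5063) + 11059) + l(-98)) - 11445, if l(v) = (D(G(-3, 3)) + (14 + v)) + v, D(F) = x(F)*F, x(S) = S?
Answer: 957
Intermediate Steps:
D(F) = F**2 (D(F) = F*F = F**2)
l(v) = 50 + 2*v (l(v) = ((3 - 1*(-3))**2 + (14 + v)) + v = ((3 + 3)**2 + (14 + v)) + v = (6**2 + (14 + v)) + v = (36 + (14 + v)) + v = (50 + v) + v = 50 + 2*v)
(((-3574 + 5063) + 11059) + l(-98)) - 11445 = (((-3574 + 5063) + 11059) + (50 + 2*(-98))) - 11445 = ((1489 + 11059) + (50 - 196)) - 11445 = (12548 - 146) - 11445 = 12402 - 11445 = 957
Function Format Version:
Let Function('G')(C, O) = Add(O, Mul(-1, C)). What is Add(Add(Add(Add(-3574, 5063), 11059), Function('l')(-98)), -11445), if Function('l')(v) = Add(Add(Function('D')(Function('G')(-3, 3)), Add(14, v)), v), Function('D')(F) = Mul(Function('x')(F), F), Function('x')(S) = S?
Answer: 957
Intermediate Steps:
Function('D')(F) = Pow(F, 2) (Function('D')(F) = Mul(F, F) = Pow(F, 2))
Function('l')(v) = Add(50, Mul(2, v)) (Function('l')(v) = Add(Add(Pow(Add(3, Mul(-1, -3)), 2), Add(14, v)), v) = Add(Add(Pow(Add(3, 3), 2), Add(14, v)), v) = Add(Add(Pow(6, 2), Add(14, v)), v) = Add(Add(36, Add(14, v)), v) = Add(Add(50, v), v) = Add(50, Mul(2, v)))
Add(Add(Add(Add(-3574, 5063), 11059), Function('l')(-98)), -11445) = Add(Add(Add(Add(-3574, 5063), 11059), Add(50, Mul(2, -98))), -11445) = Add(Add(Add(1489, 11059), Add(50, -196)), -11445) = Add(Add(12548, -146), -11445) = Add(12402, -11445) = 957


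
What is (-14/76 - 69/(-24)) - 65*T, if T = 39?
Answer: -384911/152 ≈ -2532.3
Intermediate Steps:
(-14/76 - 69/(-24)) - 65*T = (-14/76 - 69/(-24)) - 65*39 = (-14*1/76 - 69*(-1/24)) - 2535 = (-7/38 + 23/8) - 2535 = 409/152 - 2535 = -384911/152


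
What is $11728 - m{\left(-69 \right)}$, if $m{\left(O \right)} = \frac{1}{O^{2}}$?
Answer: $\frac{55837007}{4761} \approx 11728.0$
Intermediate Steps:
$m{\left(O \right)} = \frac{1}{O^{2}}$
$11728 - m{\left(-69 \right)} = 11728 - \frac{1}{4761} = \frac{55837007}{4761}$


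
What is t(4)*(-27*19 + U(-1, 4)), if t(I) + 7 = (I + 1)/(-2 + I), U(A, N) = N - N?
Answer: 4617/2 ≈ 2308.5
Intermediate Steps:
U(A, N) = 0
t(I) = -7 + (1 + I)/(-2 + I) (t(I) = -7 + (I + 1)/(-2 + I) = -7 + (1 + I)/(-2 + I))
t(4)*(-27*19 + U(-1, 4)) = (3*(5 - 2*4)/(-2 + 4))*(-27*19 + 0) = (3*(5 - 8)/2)*(-513 + 0) = (3*(½)*(-3))*(-513) = -9/2*(-513) = 4617/2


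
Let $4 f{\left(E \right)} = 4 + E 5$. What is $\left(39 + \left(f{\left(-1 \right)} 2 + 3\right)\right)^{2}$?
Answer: $\frac{6889}{4} \approx 1722.3$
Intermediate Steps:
$f{\left(E \right)} = 1 + \frac{5 E}{4}$ ($f{\left(E \right)} = \frac{4 + E 5}{4} = \frac{4 + 5 E}{4} = 1 + \frac{5 E}{4}$)
$\left(39 + \left(f{\left(-1 \right)} 2 + 3\right)\right)^{2} = \left(39 + \left(\left(1 + \frac{5}{4} \left(-1\right)\right) 2 + 3\right)\right)^{2} = \left(39 + \left(\left(1 - \frac{5}{4}\right) 2 + 3\right)\right)^{2} = \left(39 + \left(\left(- \frac{1}{4}\right) 2 + 3\right)\right)^{2} = \left(39 + \left(- \frac{1}{2} + 3\right)\right)^{2} = \left(39 + \frac{5}{2}\right)^{2} = \left(\frac{83}{2}\right)^{2} = \frac{6889}{4}$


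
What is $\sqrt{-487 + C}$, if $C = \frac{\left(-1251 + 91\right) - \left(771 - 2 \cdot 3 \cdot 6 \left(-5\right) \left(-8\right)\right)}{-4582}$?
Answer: $\frac{i \sqrt{10222180826}}{4582} \approx 22.066 i$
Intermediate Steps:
$C = \frac{491}{4582}$ ($C = \left(-1160 - \left(771 - 2 \cdot 18 \left(-5\right) \left(-8\right)\right)\right) \left(- \frac{1}{4582}\right) = \left(-1160 - \left(771 - 2 \left(-90\right) \left(-8\right)\right)\right) \left(- \frac{1}{4582}\right) = \left(-1160 - -669\right) \left(- \frac{1}{4582}\right) = \left(-1160 + \left(1440 - 771\right)\right) \left(- \frac{1}{4582}\right) = \left(-1160 + 669\right) \left(- \frac{1}{4582}\right) = \left(-491\right) \left(- \frac{1}{4582}\right) = \frac{491}{4582} \approx 0.10716$)
$\sqrt{-487 + C} = \sqrt{-487 + \frac{491}{4582}} = \sqrt{- \frac{2230943}{4582}} = \frac{i \sqrt{10222180826}}{4582}$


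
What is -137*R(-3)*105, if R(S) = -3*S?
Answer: -129465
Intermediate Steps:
-137*R(-3)*105 = -(-411)*(-3)*105 = -137*9*105 = -1233*105 = -129465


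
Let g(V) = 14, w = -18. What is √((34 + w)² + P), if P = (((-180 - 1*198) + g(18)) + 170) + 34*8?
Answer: √334 ≈ 18.276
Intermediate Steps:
P = 78 (P = (((-180 - 1*198) + 14) + 170) + 34*8 = (((-180 - 198) + 14) + 170) + 272 = ((-378 + 14) + 170) + 272 = (-364 + 170) + 272 = -194 + 272 = 78)
√((34 + w)² + P) = √((34 - 18)² + 78) = √(16² + 78) = √(256 + 78) = √334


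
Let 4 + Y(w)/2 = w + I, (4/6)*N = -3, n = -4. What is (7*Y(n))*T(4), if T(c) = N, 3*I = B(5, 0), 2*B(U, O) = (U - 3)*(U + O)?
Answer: 399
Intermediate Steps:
B(U, O) = (-3 + U)*(O + U)/2 (B(U, O) = ((U - 3)*(U + O))/2 = ((-3 + U)*(O + U))/2 = (-3 + U)*(O + U)/2)
I = 5/3 (I = ((½)*5² - 3/2*0 - 3/2*5 + (½)*0*5)/3 = ((½)*25 + 0 - 15/2 + 0)/3 = (25/2 + 0 - 15/2 + 0)/3 = (⅓)*5 = 5/3 ≈ 1.6667)
N = -9/2 (N = (3/2)*(-3) = -9/2 ≈ -4.5000)
Y(w) = -14/3 + 2*w (Y(w) = -8 + 2*(w + 5/3) = -8 + 2*(5/3 + w) = -8 + (10/3 + 2*w) = -14/3 + 2*w)
T(c) = -9/2
(7*Y(n))*T(4) = (7*(-14/3 + 2*(-4)))*(-9/2) = (7*(-14/3 - 8))*(-9/2) = (7*(-38/3))*(-9/2) = -266/3*(-9/2) = 399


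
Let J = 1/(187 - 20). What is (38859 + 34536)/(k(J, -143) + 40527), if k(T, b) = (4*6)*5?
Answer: 24465/13549 ≈ 1.8057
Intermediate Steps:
J = 1/167 ≈ 0.0059880
k(T, b) = 120 (k(T, b) = 24*5 = 120)
(38859 + 34536)/(k(J, -143) + 40527) = (38859 + 34536)/(120 + 40527) = 73395/40647 = 73395*(1/40647) = 24465/13549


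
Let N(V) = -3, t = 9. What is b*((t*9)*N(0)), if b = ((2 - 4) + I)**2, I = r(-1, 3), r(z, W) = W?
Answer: -243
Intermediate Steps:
I = 3
b = 1 (b = ((2 - 4) + 3)**2 = (-2 + 3)**2 = 1**2 = 1)
b*((t*9)*N(0)) = 1*((9*9)*(-3)) = 1*(81*(-3)) = 1*(-243) = -243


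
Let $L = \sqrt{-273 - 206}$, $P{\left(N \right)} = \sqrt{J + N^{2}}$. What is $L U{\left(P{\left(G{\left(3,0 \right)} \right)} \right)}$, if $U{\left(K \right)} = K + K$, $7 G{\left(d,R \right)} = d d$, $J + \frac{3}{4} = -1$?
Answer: $- \frac{\sqrt{9101}}{7} \approx -13.628$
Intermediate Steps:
$J = - \frac{7}{4}$ ($J = - \frac{3}{4} - 1 = - \frac{7}{4} \approx -1.75$)
$G{\left(d,R \right)} = \frac{d^{2}}{7}$ ($G{\left(d,R \right)} = \frac{d d}{7} = \frac{d^{2}}{7}$)
$P{\left(N \right)} = \sqrt{- \frac{7}{4} + N^{2}}$
$L = i \sqrt{479}$ ($L = \sqrt{-479} = i \sqrt{479} \approx 21.886 i$)
$U{\left(K \right)} = 2 K$
$L U{\left(P{\left(G{\left(3,0 \right)} \right)} \right)} = i \sqrt{479} \cdot 2 \frac{\sqrt{-7 + 4 \left(\frac{3^{2}}{7}\right)^{2}}}{2} = i \sqrt{479} \cdot 2 \frac{\sqrt{-7 + 4 \left(\frac{1}{7} \cdot 9\right)^{2}}}{2} = i \sqrt{479} \cdot 2 \frac{\sqrt{-7 + 4 \left(\frac{9}{7}\right)^{2}}}{2} = i \sqrt{479} \cdot 2 \frac{\sqrt{-7 + 4 \cdot \frac{81}{49}}}{2} = i \sqrt{479} \cdot 2 \frac{\sqrt{-7 + \frac{324}{49}}}{2} = i \sqrt{479} \cdot 2 \frac{\sqrt{- \frac{19}{49}}}{2} = i \sqrt{479} \cdot 2 \frac{\frac{1}{7} i \sqrt{19}}{2} = i \sqrt{479} \cdot 2 \frac{i \sqrt{19}}{14} = i \sqrt{479} \frac{i \sqrt{19}}{7} = - \frac{\sqrt{9101}}{7}$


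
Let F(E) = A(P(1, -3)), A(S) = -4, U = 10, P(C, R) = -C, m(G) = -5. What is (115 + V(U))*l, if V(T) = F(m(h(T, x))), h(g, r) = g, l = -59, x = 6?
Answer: -6549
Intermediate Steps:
F(E) = -4
V(T) = -4
(115 + V(U))*l = (115 - 4)*(-59) = 111*(-59) = -6549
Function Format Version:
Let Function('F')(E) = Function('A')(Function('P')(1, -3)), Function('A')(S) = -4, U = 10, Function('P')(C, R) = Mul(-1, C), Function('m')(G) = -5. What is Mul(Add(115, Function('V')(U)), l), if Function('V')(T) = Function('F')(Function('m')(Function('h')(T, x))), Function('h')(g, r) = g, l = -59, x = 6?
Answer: -6549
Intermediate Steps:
Function('F')(E) = -4
Function('V')(T) = -4
Mul(Add(115, Function('V')(U)), l) = Mul(Add(115, -4), -59) = Mul(111, -59) = -6549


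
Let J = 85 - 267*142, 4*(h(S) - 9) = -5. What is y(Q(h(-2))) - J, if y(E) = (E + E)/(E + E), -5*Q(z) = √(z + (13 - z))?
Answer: 37830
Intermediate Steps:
h(S) = 31/4 (h(S) = 9 + (¼)*(-5) = 9 - 5/4 = 31/4)
Q(z) = -√13/5 (Q(z) = -√(z + (13 - z))/5 = -√13/5)
y(E) = 1 (y(E) = (2*E)/((2*E)) = (2*E)*(1/(2*E)) = 1)
J = -37829 (J = 85 - 37914 = -37829)
y(Q(h(-2))) - J = 1 - 1*(-37829) = 1 + 37829 = 37830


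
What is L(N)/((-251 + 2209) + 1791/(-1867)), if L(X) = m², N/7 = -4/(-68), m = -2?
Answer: 7468/3653795 ≈ 0.0020439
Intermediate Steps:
N = 7/17 (N = 7*(-4/(-68)) = 7*(-4*(-1/68)) = 7*(1/17) = 7/17 ≈ 0.41176)
L(X) = 4 (L(X) = (-2)² = 4)
L(N)/((-251 + 2209) + 1791/(-1867)) = 4/((-251 + 2209) + 1791/(-1867)) = 4/(1958 + 1791*(-1/1867)) = 4/(1958 - 1791/1867) = 4/(3653795/1867) = 4*(1867/3653795) = 7468/3653795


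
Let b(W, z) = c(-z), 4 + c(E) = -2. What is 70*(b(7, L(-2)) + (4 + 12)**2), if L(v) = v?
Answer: 17500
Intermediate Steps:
c(E) = -6 (c(E) = -4 - 2 = -6)
b(W, z) = -6
70*(b(7, L(-2)) + (4 + 12)**2) = 70*(-6 + (4 + 12)**2) = 70*(-6 + 16**2) = 70*(-6 + 256) = 70*250 = 17500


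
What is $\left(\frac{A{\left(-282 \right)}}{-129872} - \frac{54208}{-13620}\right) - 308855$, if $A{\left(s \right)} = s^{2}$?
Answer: $- \frac{34144641285169}{110553540} \approx -3.0885 \cdot 10^{5}$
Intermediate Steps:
$\left(\frac{A{\left(-282 \right)}}{-129872} - \frac{54208}{-13620}\right) - 308855 = \left(\frac{\left(-282\right)^{2}}{-129872} - \frac{54208}{-13620}\right) - 308855 = \left(79524 \left(- \frac{1}{129872}\right) - - \frac{13552}{3405}\right) - 308855 = \left(- \frac{19881}{32468} + \frac{13552}{3405}\right) - 308855 = \frac{372311531}{110553540} - 308855 = - \frac{34144641285169}{110553540}$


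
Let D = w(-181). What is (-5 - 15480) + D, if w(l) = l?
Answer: -15666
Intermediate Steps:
D = -181
(-5 - 15480) + D = (-5 - 15480) - 181 = -15485 - 181 = -15666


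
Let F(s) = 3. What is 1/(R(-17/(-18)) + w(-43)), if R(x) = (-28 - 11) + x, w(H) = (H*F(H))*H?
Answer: 18/99161 ≈ 0.00018152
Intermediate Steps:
w(H) = 3*H² (w(H) = (H*3)*H = (3*H)*H = 3*H²)
R(x) = -39 + x
1/(R(-17/(-18)) + w(-43)) = 1/((-39 - 17/(-18)) + 3*(-43)²) = 1/((-39 - 17*(-1/18)) + 3*1849) = 1/((-39 + 17/18) + 5547) = 1/(-685/18 + 5547) = 1/(99161/18) = 18/99161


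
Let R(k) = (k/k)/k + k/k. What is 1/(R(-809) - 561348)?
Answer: -809/454129724 ≈ -1.7814e-6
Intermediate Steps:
R(k) = 1 + 1/k (R(k) = 1/k + 1 = 1 + 1/k)
1/(R(-809) - 561348) = 1/((1 - 809)/(-809) - 561348) = 1/(-1/809*(-808) - 561348) = 1/(808/809 - 561348) = 1/(-454129724/809) = -809/454129724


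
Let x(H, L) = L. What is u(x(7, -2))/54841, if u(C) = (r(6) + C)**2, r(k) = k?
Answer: 16/54841 ≈ 0.00029175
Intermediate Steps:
u(C) = (6 + C)**2
u(x(7, -2))/54841 = (6 - 2)**2/54841 = 4**2*(1/54841) = 16*(1/54841) = 16/54841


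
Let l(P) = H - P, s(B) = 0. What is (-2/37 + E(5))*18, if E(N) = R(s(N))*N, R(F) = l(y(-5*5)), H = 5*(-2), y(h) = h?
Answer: 49914/37 ≈ 1349.0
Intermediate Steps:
H = -10
l(P) = -10 - P
R(F) = 15 (R(F) = -10 - (-5)*5 = -10 - 1*(-25) = -10 + 25 = 15)
E(N) = 15*N
(-2/37 + E(5))*18 = (-2/37 + 15*5)*18 = (-2*1/37 + 75)*18 = (-2/37 + 75)*18 = (2773/37)*18 = 49914/37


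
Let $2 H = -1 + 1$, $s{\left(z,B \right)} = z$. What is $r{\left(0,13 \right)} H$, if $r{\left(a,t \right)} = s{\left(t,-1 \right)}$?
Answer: $0$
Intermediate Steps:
$H = 0$ ($H = \frac{-1 + 1}{2} = \frac{1}{2} \cdot 0 = 0$)
$r{\left(a,t \right)} = t$
$r{\left(0,13 \right)} H = 13 \cdot 0 = 0$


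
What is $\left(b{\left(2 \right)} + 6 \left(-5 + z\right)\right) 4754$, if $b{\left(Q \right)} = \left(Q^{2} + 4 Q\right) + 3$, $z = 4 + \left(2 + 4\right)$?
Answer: $213930$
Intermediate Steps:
$z = 10$ ($z = 4 + 6 = 10$)
$b{\left(Q \right)} = 3 + Q^{2} + 4 Q$
$\left(b{\left(2 \right)} + 6 \left(-5 + z\right)\right) 4754 = \left(\left(3 + 2^{2} + 4 \cdot 2\right) + 6 \left(-5 + 10\right)\right) 4754 = \left(\left(3 + 4 + 8\right) + 6 \cdot 5\right) 4754 = \left(15 + 30\right) 4754 = 45 \cdot 4754 = 213930$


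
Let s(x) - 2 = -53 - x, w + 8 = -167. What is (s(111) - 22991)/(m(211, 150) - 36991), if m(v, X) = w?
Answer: 23153/37166 ≈ 0.62296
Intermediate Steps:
w = -175 (w = -8 - 167 = -175)
m(v, X) = -175
s(x) = -51 - x (s(x) = 2 + (-53 - x) = -51 - x)
(s(111) - 22991)/(m(211, 150) - 36991) = ((-51 - 1*111) - 22991)/(-175 - 36991) = ((-51 - 111) - 22991)/(-37166) = (-162 - 22991)*(-1/37166) = -23153*(-1/37166) = 23153/37166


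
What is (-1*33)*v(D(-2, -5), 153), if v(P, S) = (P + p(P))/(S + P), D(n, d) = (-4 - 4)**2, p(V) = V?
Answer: -4224/217 ≈ -19.465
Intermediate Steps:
D(n, d) = 64 (D(n, d) = (-8)**2 = 64)
v(P, S) = 2*P/(P + S) (v(P, S) = (P + P)/(S + P) = (2*P)/(P + S) = 2*P/(P + S))
(-1*33)*v(D(-2, -5), 153) = (-1*33)*(2*64/(64 + 153)) = -66*64/217 = -33*128/217 = -4224/217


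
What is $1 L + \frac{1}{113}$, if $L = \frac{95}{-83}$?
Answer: $- \frac{10652}{9379} \approx -1.1357$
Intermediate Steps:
$L = - \frac{95}{83}$ ($L = 95 \left(- \frac{1}{83}\right) = - \frac{95}{83} \approx -1.1446$)
$1 L + \frac{1}{113} = 1 \left(- \frac{95}{83}\right) + \frac{1}{113} = - \frac{95}{83} + \frac{1}{113} = - \frac{10652}{9379}$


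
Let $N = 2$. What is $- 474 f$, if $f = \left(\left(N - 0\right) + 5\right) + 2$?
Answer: $-4266$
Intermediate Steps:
$f = 9$ ($f = \left(\left(2 - 0\right) + 5\right) + 2 = \left(\left(2 + 0\right) + 5\right) + 2 = \left(2 + 5\right) + 2 = 7 + 2 = 9$)
$- 474 f = \left(-474\right) 9 = -4266$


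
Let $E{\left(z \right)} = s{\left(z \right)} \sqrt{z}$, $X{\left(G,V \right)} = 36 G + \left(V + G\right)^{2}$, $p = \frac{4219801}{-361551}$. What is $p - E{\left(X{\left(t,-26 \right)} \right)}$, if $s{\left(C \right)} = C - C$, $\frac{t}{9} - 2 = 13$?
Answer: $- \frac{4219801}{361551} \approx -11.671$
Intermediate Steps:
$t = 135$ ($t = 18 + 9 \cdot 13 = 18 + 117 = 135$)
$s{\left(C \right)} = 0$
$p = - \frac{4219801}{361551}$ ($p = 4219801 \left(- \frac{1}{361551}\right) = - \frac{4219801}{361551} \approx -11.671$)
$X{\left(G,V \right)} = \left(G + V\right)^{2} + 36 G$ ($X{\left(G,V \right)} = 36 G + \left(G + V\right)^{2} = \left(G + V\right)^{2} + 36 G$)
$E{\left(z \right)} = 0$ ($E{\left(z \right)} = 0 \sqrt{z} = 0$)
$p - E{\left(X{\left(t,-26 \right)} \right)} = - \frac{4219801}{361551} - 0 = - \frac{4219801}{361551} + 0 = - \frac{4219801}{361551}$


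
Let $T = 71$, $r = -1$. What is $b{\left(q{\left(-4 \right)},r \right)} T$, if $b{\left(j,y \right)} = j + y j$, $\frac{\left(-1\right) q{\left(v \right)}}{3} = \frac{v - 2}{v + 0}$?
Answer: $0$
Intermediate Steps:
$q{\left(v \right)} = - \frac{3 \left(-2 + v\right)}{v}$ ($q{\left(v \right)} = - 3 \frac{v - 2}{v + 0} = - 3 \frac{-2 + v}{v} = - \frac{3 \left(-2 + v\right)}{v}$)
$b{\left(j,y \right)} = j + j y$
$b{\left(q{\left(-4 \right)},r \right)} T = \left(-3 + \frac{6}{-4}\right) \left(1 - 1\right) 71 = \left(-3 + 6 \left(- \frac{1}{4}\right)\right) 0 \cdot 71 = \left(-3 - \frac{3}{2}\right) 0 \cdot 71 = \left(- \frac{9}{2}\right) 0 \cdot 71 = 0 \cdot 71 = 0$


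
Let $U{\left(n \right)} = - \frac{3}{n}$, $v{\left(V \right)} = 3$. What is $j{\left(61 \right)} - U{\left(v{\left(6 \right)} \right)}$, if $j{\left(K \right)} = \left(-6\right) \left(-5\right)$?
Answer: $31$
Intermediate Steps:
$j{\left(K \right)} = 30$
$j{\left(61 \right)} - U{\left(v{\left(6 \right)} \right)} = 30 - - \frac{3}{3} = 30 - \left(-3\right) \frac{1}{3} = 30 - -1 = 30 + 1 = 31$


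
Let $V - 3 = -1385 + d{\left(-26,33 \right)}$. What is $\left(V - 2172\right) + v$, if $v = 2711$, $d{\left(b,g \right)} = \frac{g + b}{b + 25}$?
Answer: $-850$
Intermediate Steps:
$d{\left(b,g \right)} = \frac{b + g}{25 + b}$
$V = -1389$ ($V = 3 - \left(1385 - \frac{-26 + 33}{25 - 26}\right) = 3 - \left(1385 - \frac{1}{-1} \cdot 7\right) = 3 - 1392 = -1389$)
$\left(V - 2172\right) + v = \left(-1389 - 2172\right) + 2711 = -3561 + 2711 = -850$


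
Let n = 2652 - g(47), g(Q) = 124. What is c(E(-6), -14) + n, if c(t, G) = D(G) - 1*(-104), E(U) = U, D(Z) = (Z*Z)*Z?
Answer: -112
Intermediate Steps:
D(Z) = Z**3 (D(Z) = Z**2*Z = Z**3)
c(t, G) = 104 + G**3 (c(t, G) = G**3 - 1*(-104) = G**3 + 104 = 104 + G**3)
n = 2528 (n = 2652 - 1*124 = 2652 - 124 = 2528)
c(E(-6), -14) + n = (104 + (-14)**3) + 2528 = (104 - 2744) + 2528 = -2640 + 2528 = -112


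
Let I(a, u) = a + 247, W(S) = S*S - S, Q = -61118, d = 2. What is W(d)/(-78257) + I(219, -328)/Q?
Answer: -18294999/2391455663 ≈ -0.0076502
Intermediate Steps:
W(S) = S² - S
I(a, u) = 247 + a
W(d)/(-78257) + I(219, -328)/Q = (2*(-1 + 2))/(-78257) + (247 + 219)/(-61118) = (2*1)*(-1/78257) + 466*(-1/61118) = 2*(-1/78257) - 233/30559 = -2/78257 - 233/30559 = -18294999/2391455663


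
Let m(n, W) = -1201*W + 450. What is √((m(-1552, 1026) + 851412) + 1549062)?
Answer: √1168698 ≈ 1081.1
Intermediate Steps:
m(n, W) = 450 - 1201*W
√((m(-1552, 1026) + 851412) + 1549062) = √(((450 - 1201*1026) + 851412) + 1549062) = √(((450 - 1232226) + 851412) + 1549062) = √((-1231776 + 851412) + 1549062) = √(-380364 + 1549062) = √1168698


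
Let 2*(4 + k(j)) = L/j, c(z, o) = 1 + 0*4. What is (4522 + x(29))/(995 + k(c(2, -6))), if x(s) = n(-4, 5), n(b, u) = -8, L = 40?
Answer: 4514/1011 ≈ 4.4649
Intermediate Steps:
c(z, o) = 1 (c(z, o) = 1 + 0 = 1)
k(j) = -4 + 20/j (k(j) = -4 + (40/j)/2 = -4 + 20/j)
x(s) = -8
(4522 + x(29))/(995 + k(c(2, -6))) = (4522 - 8)/(995 + (-4 + 20/1)) = 4514/(995 + (-4 + 20*1)) = 4514/(995 + (-4 + 20)) = 4514/(995 + 16) = 4514/1011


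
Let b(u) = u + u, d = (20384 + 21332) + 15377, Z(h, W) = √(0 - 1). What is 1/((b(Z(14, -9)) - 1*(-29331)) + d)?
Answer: 21606/1867276945 - I/3734553890 ≈ 1.1571e-5 - 2.6777e-10*I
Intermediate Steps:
Z(h, W) = I (Z(h, W) = √(-1) = I)
d = 57093 (d = 41716 + 15377 = 57093)
b(u) = 2*u
1/((b(Z(14, -9)) - 1*(-29331)) + d) = 1/((2*I - 1*(-29331)) + 57093) = 1/((2*I + 29331) + 57093) = 1/((29331 + 2*I) + 57093) = 1/(86424 + 2*I) = (86424 - 2*I)/7469107780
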